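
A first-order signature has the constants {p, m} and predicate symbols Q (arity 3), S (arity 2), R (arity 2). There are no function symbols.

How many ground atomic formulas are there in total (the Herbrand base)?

16

With no function symbols, the Herbrand universe is just the 2 constants.
Ground atoms per predicate: Q: 2^3 = 8, S: 2^2 = 4, R: 2^2 = 4.
Herbrand base size = 8 + 4 + 4 = 16.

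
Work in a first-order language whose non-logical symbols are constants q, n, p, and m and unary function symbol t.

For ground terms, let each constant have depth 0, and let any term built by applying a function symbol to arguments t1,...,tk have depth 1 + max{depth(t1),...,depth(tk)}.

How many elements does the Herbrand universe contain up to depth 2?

12

Let N_k count ground terms of depth at most k. Each non-constant term of depth ≤ k is some function symbol applied to depth-≤(k−1) arguments, giving N_k = 4 + N_{k-1}.
N_0 = 4
N_1 = 4 + 4 = 8
N_2 = 4 + 8 = 12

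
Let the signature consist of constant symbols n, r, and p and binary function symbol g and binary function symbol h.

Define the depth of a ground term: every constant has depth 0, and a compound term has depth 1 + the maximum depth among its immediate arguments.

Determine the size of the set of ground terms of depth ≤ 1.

21

Let N_k = |{terms of depth ≤ k}|. Then N_0 = 3 and N_k = 3 + N_{k-1}^2 + N_{k-1}^2 for k ≥ 1 (one summand per function symbol, arity giving the exponent).
N_0 = 3
N_1 = 3 + 3^2 + 3^2 = 21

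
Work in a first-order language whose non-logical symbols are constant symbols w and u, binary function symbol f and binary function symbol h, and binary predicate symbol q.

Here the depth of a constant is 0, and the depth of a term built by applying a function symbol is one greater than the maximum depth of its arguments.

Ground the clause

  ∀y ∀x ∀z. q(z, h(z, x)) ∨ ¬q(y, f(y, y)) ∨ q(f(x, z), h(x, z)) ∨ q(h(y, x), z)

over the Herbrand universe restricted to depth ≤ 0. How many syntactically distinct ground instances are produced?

Ground terms of depth ≤ 0:
  Count level by level. With function symbols f/2, h/2, the terms of depth ≤ k are the 2 constants together with each function applied to depth-≤(k−1) tuples, so N_k = 2 + N_{k-1}^2 + N_{k-1}^2.
  N_0 = 2
  Explicitly: w, u.
So there are 2 ground terms available for substitution.
The clause has 3 distinct variables (y, x, z), each appearing in the body. In the free term algebra distinct substitutions yield syntactically distinct ground instances.
Number of ground instances = 2^3 = 8.

8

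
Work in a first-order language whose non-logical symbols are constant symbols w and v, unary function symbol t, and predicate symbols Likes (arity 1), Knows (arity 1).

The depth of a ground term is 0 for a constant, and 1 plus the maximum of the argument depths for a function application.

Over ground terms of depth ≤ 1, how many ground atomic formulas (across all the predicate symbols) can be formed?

First count ground terms of depth ≤ 1.
Write N_k for the number of ground terms of depth ≤ k. A term of depth ≤ k is either a constant or a function symbol applied to arguments of depth ≤ k−1, so N_k = 2 + N_{k-1}.
N_0 = 2
N_1 = 2 + 2 = 4
Explicitly: w, v, t(w), t(v).
So |H| = 4.
A ground atom is a predicate applied to a tuple of terms from H, so the count is the sum over predicates of |H|^arity:
  Likes: 4;  Knows: 4
Total ground atoms: 4 + 4 = 8.

8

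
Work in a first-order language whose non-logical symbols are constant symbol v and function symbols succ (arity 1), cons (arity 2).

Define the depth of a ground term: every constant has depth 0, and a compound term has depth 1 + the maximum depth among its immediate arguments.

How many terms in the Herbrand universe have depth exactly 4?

Let N_k = |{terms of depth ≤ k}|. Then N_0 = 1 and N_k = 1 + N_{k-1} + N_{k-1}^2 for k ≥ 1 (one summand per function symbol, arity giving the exponent).
N_0 = 1
N_1 = 1 + 1 + 1^2 = 3
N_2 = 1 + 3 + 3^2 = 13
N_3 = 1 + 13 + 13^2 = 183
N_4 = 1 + 183 + 183^2 = 33673
Terms of depth exactly 4: N_4 − N_3 = 33673 − 183 = 33490.

33490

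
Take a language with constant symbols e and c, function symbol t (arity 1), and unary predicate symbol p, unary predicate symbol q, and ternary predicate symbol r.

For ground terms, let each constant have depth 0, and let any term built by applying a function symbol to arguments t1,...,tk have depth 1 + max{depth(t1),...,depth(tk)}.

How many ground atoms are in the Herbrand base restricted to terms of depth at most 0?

First count ground terms of depth ≤ 0.
Let N_k = |{terms of depth ≤ k}|. Then N_0 = 2 and N_k = 2 + N_{k-1} for k ≥ 1 (one summand per function symbol, arity giving the exponent).
N_0 = 2
So |H| = 2.
Each predicate of arity r yields |H|^r ground atoms (one per choice of an r-tuple from H):
  p: 2;  q: 2;  r: 2^3 = 8
Total ground atoms: 2 + 2 + 8 = 12.

12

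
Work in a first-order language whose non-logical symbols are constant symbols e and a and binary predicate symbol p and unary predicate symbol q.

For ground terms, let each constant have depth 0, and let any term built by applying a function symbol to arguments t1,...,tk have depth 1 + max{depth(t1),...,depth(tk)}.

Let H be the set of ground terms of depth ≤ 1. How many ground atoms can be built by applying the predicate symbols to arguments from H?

First count ground terms of depth ≤ 1.
With no function symbols every ground term is a constant, so there are exactly 2 ground terms at every depth bound.
N_0 = 2
N_1 = 2
Explicitly: e, a.
So |H| = 2.
Each predicate of arity r yields |H|^r ground atoms (one per choice of an r-tuple from H):
  p: 2^2 = 4;  q: 2
Total ground atoms: 4 + 2 = 6.

6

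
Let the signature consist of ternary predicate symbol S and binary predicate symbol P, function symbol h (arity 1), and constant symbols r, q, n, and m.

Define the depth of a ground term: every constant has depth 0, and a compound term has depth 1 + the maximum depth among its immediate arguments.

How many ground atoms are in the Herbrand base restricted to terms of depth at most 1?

576

First count ground terms of depth ≤ 1.
Write N_k for the number of ground terms of depth ≤ k. A term of depth ≤ k is either a constant or a function symbol applied to arguments of depth ≤ k−1, so N_k = 4 + N_{k-1}.
N_0 = 4
N_1 = 4 + 4 = 8
So |H| = 8.
Ground atoms are formed by filling each argument slot of a predicate with a term from H, so an r-ary predicate gives |H|^r atoms:
  S: 8^3 = 512;  P: 8^2 = 64
Total ground atoms: 512 + 64 = 576.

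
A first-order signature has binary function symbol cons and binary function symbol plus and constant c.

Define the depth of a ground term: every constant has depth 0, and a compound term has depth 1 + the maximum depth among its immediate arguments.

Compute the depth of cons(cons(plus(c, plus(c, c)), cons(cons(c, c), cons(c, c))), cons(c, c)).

4

depth(plus(c, c)) = 1 + max(0, 0) = 1
depth(plus(c, plus(c, c))) = 1 + max(0, 1) = 2
depth(cons(c, c)) = 1 + max(0, 0) = 1
depth(cons(cons(c, c), cons(c, c))) = 1 + max(1, 1) = 2
depth(cons(plus(c, plus(c, c)), cons(cons(c, c), cons(c, c)))) = 1 + max(2, 2) = 3
depth(cons(cons(plus(c, plus(c, c)), cons(cons(c, c), cons(c, c))), cons(c, c))) = 1 + max(3, 1) = 4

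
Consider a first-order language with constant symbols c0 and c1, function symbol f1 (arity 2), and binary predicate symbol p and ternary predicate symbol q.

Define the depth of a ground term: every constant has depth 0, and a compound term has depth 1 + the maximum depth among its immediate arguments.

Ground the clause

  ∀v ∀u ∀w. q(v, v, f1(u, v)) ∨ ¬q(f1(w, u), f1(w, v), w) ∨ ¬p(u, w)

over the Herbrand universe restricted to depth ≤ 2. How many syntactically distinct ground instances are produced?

54872

Ground terms of depth ≤ 2:
  Count level by level. With function symbols f1/2, the terms of depth ≤ k are the 2 constants together with each function applied to depth-≤(k−1) tuples, so N_k = 2 + N_{k-1}^2.
  N_0 = 2
  N_1 = 2 + 2^2 = 6
  N_2 = 2 + 6^2 = 38
So there are 38 ground terms available for substitution.
The body mentions every one of the 3 quantified variables; since ground terms form a free algebra, no two substitutions collapse to the same formula.
Number of ground instances = 38^3 = 54872.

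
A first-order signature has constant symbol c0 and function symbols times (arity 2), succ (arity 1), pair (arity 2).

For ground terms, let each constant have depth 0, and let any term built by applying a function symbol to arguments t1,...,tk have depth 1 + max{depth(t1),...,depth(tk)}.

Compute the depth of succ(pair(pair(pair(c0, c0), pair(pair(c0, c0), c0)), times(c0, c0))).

5

depth(pair(c0, c0)) = 1 + max(0, 0) = 1
depth(pair(pair(c0, c0), c0)) = 1 + max(1, 0) = 2
depth(pair(pair(c0, c0), pair(pair(c0, c0), c0))) = 1 + max(1, 2) = 3
depth(times(c0, c0)) = 1 + max(0, 0) = 1
depth(pair(pair(pair(c0, c0), pair(pair(c0, c0), c0)), times(c0, c0))) = 1 + max(3, 1) = 4
depth(succ(pair(pair(pair(c0, c0), pair(pair(c0, c0), c0)), times(c0, c0)))) = 1 + depth(pair(pair(pair(c0, c0), pair(pair(c0, c0), c0)), times(c0, c0))) = 1 + 4 = 5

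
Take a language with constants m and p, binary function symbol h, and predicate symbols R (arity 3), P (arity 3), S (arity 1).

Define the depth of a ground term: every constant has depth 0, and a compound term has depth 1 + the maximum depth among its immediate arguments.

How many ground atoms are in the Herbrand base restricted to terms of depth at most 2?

109782

First count ground terms of depth ≤ 2.
If N_k denotes the number of depth-≤k ground terms, the 2 constants give N_0 = 2, and each function symbol of arity r contributes N_{k-1}^r new terms at level k: N_k = 2 + N_{k-1}^2.
N_0 = 2
N_1 = 2 + 2^2 = 6
N_2 = 2 + 6^2 = 38
So |H| = 38.
Ground atoms are formed by filling each argument slot of a predicate with a term from H, so an r-ary predicate gives |H|^r atoms:
  R: 38^3 = 54872;  P: 38^3 = 54872;  S: 38
Total ground atoms: 54872 + 54872 + 38 = 109782.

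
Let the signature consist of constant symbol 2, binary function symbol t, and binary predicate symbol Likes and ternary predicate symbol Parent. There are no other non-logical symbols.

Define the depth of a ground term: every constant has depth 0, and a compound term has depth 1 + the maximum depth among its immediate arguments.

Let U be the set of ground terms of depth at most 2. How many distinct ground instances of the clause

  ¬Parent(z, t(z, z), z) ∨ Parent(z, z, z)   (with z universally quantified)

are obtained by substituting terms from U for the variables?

Ground terms of depth ≤ 2:
  Let N_k = |{terms of depth ≤ k}|. Then N_0 = 1 and N_k = 1 + N_{k-1}^2 for k ≥ 1 (one summand per function symbol, arity giving the exponent).
  N_0 = 1
  N_1 = 1 + 1^2 = 2
  N_2 = 1 + 2^2 = 5
  Explicitly: 2, t(2, 2), t(2, t(2, 2)), t(t(2, 2), 2), t(t(2, 2), t(2, 2)).
So there are 5 ground terms available for substitution.
The clause has 1 distinct variable (z), which appears in the body. In the free term algebra distinct substitutions yield syntactically distinct ground instances.
Number of ground instances = 5.

5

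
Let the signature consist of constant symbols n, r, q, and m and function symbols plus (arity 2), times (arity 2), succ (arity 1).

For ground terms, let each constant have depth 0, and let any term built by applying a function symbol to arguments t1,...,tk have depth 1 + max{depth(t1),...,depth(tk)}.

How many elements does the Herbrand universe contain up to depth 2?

Write N_k for the number of ground terms of depth ≤ k. A term of depth ≤ k is either a constant or a function symbol applied to arguments of depth ≤ k−1, so N_k = 4 + N_{k-1}^2 + N_{k-1}^2 + N_{k-1}.
N_0 = 4
N_1 = 4 + 4^2 + 4^2 + 4 = 40
N_2 = 4 + 40^2 + 40^2 + 40 = 3244

3244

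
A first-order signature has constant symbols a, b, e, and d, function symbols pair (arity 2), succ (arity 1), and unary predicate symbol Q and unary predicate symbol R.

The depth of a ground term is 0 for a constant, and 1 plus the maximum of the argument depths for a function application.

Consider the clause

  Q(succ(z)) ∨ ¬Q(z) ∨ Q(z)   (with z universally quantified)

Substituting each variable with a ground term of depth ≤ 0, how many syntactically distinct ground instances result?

Ground terms of depth ≤ 0:
  Let N_k = |{terms of depth ≤ k}|. Then N_0 = 4 and N_k = 4 + N_{k-1}^2 + N_{k-1} for k ≥ 1 (one summand per function symbol, arity giving the exponent).
  N_0 = 4
  Explicitly: a, b, e, d.
So there are 4 ground terms available for substitution.
The variable z ranges independently over the available ground terms, and distinct assignments produce distinct instances.
Number of ground instances = 4.

4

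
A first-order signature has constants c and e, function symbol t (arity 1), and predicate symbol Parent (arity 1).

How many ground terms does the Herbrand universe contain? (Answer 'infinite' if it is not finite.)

The signature has at least one function symbol (t, arity 1) and at least one constant (c).
Iterating t gives infinitely many distinct ground terms: c, t(c), t(t(c)), ...
So the Herbrand universe is infinite.

infinite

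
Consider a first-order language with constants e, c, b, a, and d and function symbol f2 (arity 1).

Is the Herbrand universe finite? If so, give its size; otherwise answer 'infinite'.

The signature has at least one function symbol (f2, arity 1) and at least one constant (e).
Iterating f2 gives infinitely many distinct ground terms: e, f2(e), f2(f2(e)), ...
So the Herbrand universe is infinite.

infinite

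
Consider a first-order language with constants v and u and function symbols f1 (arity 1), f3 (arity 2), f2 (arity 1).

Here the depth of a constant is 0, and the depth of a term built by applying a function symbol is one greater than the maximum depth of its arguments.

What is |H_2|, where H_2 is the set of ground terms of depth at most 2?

122

Count level by level. With function symbols f1/1, f3/2, f2/1, the terms of depth ≤ k are the 2 constants together with each function applied to depth-≤(k−1) tuples, so N_k = 2 + N_{k-1} + N_{k-1}^2 + N_{k-1}.
N_0 = 2
N_1 = 2 + 2 + 2^2 + 2 = 10
N_2 = 2 + 10 + 10^2 + 10 = 122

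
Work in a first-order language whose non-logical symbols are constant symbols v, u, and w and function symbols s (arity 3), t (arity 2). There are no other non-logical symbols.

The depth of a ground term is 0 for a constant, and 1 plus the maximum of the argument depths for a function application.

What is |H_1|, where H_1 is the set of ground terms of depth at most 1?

39

Count level by level. With function symbols s/3, t/2, the terms of depth ≤ k are the 3 constants together with each function applied to depth-≤(k−1) tuples, so N_k = 3 + N_{k-1}^3 + N_{k-1}^2.
N_0 = 3
N_1 = 3 + 3^3 + 3^2 = 39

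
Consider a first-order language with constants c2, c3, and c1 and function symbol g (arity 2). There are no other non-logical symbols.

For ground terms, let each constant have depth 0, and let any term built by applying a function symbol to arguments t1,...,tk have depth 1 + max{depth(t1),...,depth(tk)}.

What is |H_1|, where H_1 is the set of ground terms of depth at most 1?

12

Let N_k = |{terms of depth ≤ k}|. Then N_0 = 3 and N_k = 3 + N_{k-1}^2 for k ≥ 1 (one summand per function symbol, arity giving the exponent).
N_0 = 3
N_1 = 3 + 3^2 = 12
Explicitly: c2, c3, c1, g(c2, c2), g(c2, c3), g(c2, c1), g(c3, c2), g(c3, c3), g(c3, c1), g(c1, c2), g(c1, c3), g(c1, c1).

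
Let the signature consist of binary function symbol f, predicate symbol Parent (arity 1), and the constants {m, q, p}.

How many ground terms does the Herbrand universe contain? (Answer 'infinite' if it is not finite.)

infinite

The signature has at least one function symbol (f, arity 2) and at least one constant (m).
Iterating f gives infinitely many distinct ground terms: m, f(m, m), f(f(m, m), f(m, m)), ...
So the Herbrand universe is infinite.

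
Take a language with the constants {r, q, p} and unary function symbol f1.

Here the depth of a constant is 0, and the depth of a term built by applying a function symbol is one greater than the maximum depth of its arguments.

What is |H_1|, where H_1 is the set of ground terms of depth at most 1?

Let N_k = |{terms of depth ≤ k}|. Then N_0 = 3 and N_k = 3 + N_{k-1} for k ≥ 1 (one summand per function symbol, arity giving the exponent).
N_0 = 3
N_1 = 3 + 3 = 6
Explicitly: r, q, p, f1(r), f1(q), f1(p).

6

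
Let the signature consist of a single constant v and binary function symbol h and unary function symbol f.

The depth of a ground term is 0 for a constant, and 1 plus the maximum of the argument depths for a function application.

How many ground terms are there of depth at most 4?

33673

Let N_k count ground terms of depth at most k. Each non-constant term of depth ≤ k is some function symbol applied to depth-≤(k−1) arguments, giving N_k = 1 + N_{k-1}^2 + N_{k-1}.
N_0 = 1
N_1 = 1 + 1^2 + 1 = 3
N_2 = 1 + 3^2 + 3 = 13
N_3 = 1 + 13^2 + 13 = 183
N_4 = 1 + 183^2 + 183 = 33673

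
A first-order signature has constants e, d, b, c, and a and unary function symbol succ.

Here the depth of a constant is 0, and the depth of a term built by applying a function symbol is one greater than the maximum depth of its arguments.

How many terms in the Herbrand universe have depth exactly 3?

Write N_k for the number of ground terms of depth ≤ k. A term of depth ≤ k is either a constant or a function symbol applied to arguments of depth ≤ k−1, so N_k = 5 + N_{k-1}.
N_0 = 5
N_1 = 5 + 5 = 10
N_2 = 5 + 10 = 15
N_3 = 5 + 15 = 20
Terms of depth exactly 3: N_3 − N_2 = 20 − 15 = 5.

5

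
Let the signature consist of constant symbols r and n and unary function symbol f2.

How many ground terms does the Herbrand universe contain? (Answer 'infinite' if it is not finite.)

infinite

The signature has at least one function symbol (f2, arity 1) and at least one constant (r).
Iterating f2 gives infinitely many distinct ground terms: r, f2(r), f2(f2(r)), ...
So the Herbrand universe is infinite.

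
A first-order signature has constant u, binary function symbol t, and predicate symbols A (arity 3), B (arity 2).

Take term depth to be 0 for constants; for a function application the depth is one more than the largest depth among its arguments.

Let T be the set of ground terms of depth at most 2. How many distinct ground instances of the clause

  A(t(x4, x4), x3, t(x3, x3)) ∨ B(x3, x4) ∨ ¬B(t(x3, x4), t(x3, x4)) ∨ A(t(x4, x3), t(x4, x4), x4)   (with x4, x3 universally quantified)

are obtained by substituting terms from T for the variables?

Ground terms of depth ≤ 2:
  Let N_k = |{terms of depth ≤ k}|. Then N_0 = 1 and N_k = 1 + N_{k-1}^2 for k ≥ 1 (one summand per function symbol, arity giving the exponent).
  N_0 = 1
  N_1 = 1 + 1^2 = 2
  N_2 = 1 + 2^2 = 5
  Explicitly: u, t(u, u), t(u, t(u, u)), t(t(u, u), u), t(t(u, u), t(u, u)).
So there are 5 ground terms available for substitution.
The body mentions every one of the 2 quantified variables; since ground terms form a free algebra, no two substitutions collapse to the same formula.
Number of ground instances = 5^2 = 25.

25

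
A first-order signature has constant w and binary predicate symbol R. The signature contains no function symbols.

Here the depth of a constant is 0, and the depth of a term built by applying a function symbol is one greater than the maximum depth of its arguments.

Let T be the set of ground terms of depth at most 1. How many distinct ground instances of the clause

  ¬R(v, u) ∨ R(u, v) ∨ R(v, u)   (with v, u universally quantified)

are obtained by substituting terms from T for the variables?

Ground terms of depth ≤ 1:
  With no function symbols every ground term is a constant, so there is exactly 1 ground term at every depth bound.
  N_0 = 1
  N_1 = 1
  Explicitly: w.
So there is exactly 1 ground term available for substitution.
The body mentions every one of the 2 quantified variables; since ground terms form a free algebra, no two substitutions collapse to the same formula.
Number of ground instances = 1^2 = 1.

1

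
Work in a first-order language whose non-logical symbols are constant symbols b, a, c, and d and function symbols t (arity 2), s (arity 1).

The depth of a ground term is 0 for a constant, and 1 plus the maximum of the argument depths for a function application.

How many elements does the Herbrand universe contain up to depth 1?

24

If N_k denotes the number of depth-≤k ground terms, the 4 constants give N_0 = 4, and each function symbol of arity r contributes N_{k-1}^r new terms at level k: N_k = 4 + N_{k-1}^2 + N_{k-1}.
N_0 = 4
N_1 = 4 + 4^2 + 4 = 24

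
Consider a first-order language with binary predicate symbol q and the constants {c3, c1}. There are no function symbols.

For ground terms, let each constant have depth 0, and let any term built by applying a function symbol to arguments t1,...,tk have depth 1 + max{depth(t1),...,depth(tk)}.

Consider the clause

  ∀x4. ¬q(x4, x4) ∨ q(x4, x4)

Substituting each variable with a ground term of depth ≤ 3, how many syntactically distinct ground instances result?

2

Ground terms of depth ≤ 3:
  With no function symbols every ground term is a constant, so there are exactly 2 ground terms at every depth bound.
  N_0 = 2
  N_1 = 2
  N_2 = 2
  N_3 = 2
  Explicitly: c3, c1.
So there are 2 ground terms available for substitution.
The variable x4 ranges independently over the available ground terms, and distinct assignments produce distinct instances.
Number of ground instances = 2.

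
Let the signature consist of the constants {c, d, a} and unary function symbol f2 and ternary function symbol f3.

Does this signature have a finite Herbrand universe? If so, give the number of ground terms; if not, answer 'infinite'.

The signature has at least one function symbol (f2, arity 1) and at least one constant (c).
Iterating f2 gives infinitely many distinct ground terms: c, f2(c), f2(f2(c)), ...
So the Herbrand universe is infinite.

infinite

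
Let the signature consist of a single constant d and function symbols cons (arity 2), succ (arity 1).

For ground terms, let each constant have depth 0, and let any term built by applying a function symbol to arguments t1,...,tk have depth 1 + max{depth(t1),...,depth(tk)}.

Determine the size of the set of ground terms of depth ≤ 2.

13

Let N_k = |{terms of depth ≤ k}|. Then N_0 = 1 and N_k = 1 + N_{k-1}^2 + N_{k-1} for k ≥ 1 (one summand per function symbol, arity giving the exponent).
N_0 = 1
N_1 = 1 + 1^2 + 1 = 3
N_2 = 1 + 3^2 + 3 = 13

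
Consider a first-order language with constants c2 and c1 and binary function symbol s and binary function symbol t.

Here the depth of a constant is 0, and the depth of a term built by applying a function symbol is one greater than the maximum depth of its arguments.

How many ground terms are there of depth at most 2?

202

Write N_k for the number of ground terms of depth ≤ k. A term of depth ≤ k is either a constant or a function symbol applied to arguments of depth ≤ k−1, so N_k = 2 + N_{k-1}^2 + N_{k-1}^2.
N_0 = 2
N_1 = 2 + 2^2 + 2^2 = 10
N_2 = 2 + 10^2 + 10^2 = 202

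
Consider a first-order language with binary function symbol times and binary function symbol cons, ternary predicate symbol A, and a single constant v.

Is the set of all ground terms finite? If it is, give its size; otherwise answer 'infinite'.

The signature has at least one function symbol (times, arity 2) and at least one constant (v).
Iterating times gives infinitely many distinct ground terms: v, times(v, v), times(times(v, v), times(v, v)), ...
So the Herbrand universe is infinite.

infinite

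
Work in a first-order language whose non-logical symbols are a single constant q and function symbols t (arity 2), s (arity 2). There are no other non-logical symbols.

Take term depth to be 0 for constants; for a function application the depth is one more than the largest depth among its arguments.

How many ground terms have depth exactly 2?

Let N_k = |{terms of depth ≤ k}|. Then N_0 = 1 and N_k = 1 + N_{k-1}^2 + N_{k-1}^2 for k ≥ 1 (one summand per function symbol, arity giving the exponent).
N_0 = 1
N_1 = 1 + 1^2 + 1^2 = 3
N_2 = 1 + 3^2 + 3^2 = 19
Terms of depth exactly 2: N_2 − N_1 = 19 − 3 = 16.

16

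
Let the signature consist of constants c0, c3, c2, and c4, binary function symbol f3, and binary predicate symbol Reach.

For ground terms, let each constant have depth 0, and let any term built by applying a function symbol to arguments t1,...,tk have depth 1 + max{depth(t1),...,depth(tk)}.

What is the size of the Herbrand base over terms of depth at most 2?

163216

First count ground terms of depth ≤ 2.
Let N_k = |{terms of depth ≤ k}|. Then N_0 = 4 and N_k = 4 + N_{k-1}^2 for k ≥ 1 (one summand per function symbol, arity giving the exponent).
N_0 = 4
N_1 = 4 + 4^2 = 20
N_2 = 4 + 20^2 = 404
So |H| = 404.
A ground atom is a predicate applied to a tuple of terms from H, so the count is the sum over predicates of |H|^arity:
  Reach: 404^2 = 163216
Total ground atoms: 163216.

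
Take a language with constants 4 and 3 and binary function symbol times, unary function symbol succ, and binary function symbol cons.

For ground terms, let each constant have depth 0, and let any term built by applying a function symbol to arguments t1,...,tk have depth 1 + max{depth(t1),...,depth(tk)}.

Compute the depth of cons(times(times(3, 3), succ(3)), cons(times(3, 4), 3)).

depth(times(3, 3)) = 1 + max(0, 0) = 1
depth(succ(3)) = 1 + depth(3) = 1 + 0 = 1
depth(times(times(3, 3), succ(3))) = 1 + max(1, 1) = 2
depth(times(3, 4)) = 1 + max(0, 0) = 1
depth(cons(times(3, 4), 3)) = 1 + max(1, 0) = 2
depth(cons(times(times(3, 3), succ(3)), cons(times(3, 4), 3))) = 1 + max(2, 2) = 3

3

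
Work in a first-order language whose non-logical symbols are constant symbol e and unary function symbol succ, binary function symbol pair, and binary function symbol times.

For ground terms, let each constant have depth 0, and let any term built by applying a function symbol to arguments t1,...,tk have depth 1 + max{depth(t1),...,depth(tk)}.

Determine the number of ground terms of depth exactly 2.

33

Let N_k count ground terms of depth at most k. Each non-constant term of depth ≤ k is some function symbol applied to depth-≤(k−1) arguments, giving N_k = 1 + N_{k-1} + N_{k-1}^2 + N_{k-1}^2.
N_0 = 1
N_1 = 1 + 1 + 1^2 + 1^2 = 4
N_2 = 1 + 4 + 4^2 + 4^2 = 37
Terms of depth exactly 2: N_2 − N_1 = 37 − 4 = 33.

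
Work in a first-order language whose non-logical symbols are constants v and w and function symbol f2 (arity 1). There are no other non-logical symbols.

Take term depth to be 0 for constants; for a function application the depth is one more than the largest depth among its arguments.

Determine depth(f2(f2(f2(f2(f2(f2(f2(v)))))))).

7

depth(f2(v)) = 1 + depth(v) = 1 + 0 = 1
depth(f2(f2(v))) = 1 + depth(f2(v)) = 1 + 1 = 2
depth(f2(f2(f2(v)))) = 1 + depth(f2(f2(v))) = 1 + 2 = 3
depth(f2(f2(f2(f2(v))))) = 1 + depth(f2(f2(f2(v)))) = 1 + 3 = 4
depth(f2(f2(f2(f2(f2(v)))))) = 1 + depth(f2(f2(f2(f2(v))))) = 1 + 4 = 5
depth(f2(f2(f2(f2(f2(f2(v))))))) = 1 + depth(f2(f2(f2(f2(f2(v)))))) = 1 + 5 = 6
depth(f2(f2(f2(f2(f2(f2(f2(v)))))))) = 1 + depth(f2(f2(f2(f2(f2(f2(v))))))) = 1 + 6 = 7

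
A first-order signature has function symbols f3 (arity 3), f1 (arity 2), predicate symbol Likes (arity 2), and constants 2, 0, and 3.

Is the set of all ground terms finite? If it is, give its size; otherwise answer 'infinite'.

infinite

The signature has at least one function symbol (f3, arity 3) and at least one constant (2).
Iterating f3 gives infinitely many distinct ground terms: 2, f3(2, 2, 2), f3(f3(2, 2, 2), f3(2, 2, 2), f3(2, 2, 2)), ...
So the Herbrand universe is infinite.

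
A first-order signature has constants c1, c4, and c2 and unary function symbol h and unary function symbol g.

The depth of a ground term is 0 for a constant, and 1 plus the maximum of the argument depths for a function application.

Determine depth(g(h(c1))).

2

depth(h(c1)) = 1 + depth(c1) = 1 + 0 = 1
depth(g(h(c1))) = 1 + depth(h(c1)) = 1 + 1 = 2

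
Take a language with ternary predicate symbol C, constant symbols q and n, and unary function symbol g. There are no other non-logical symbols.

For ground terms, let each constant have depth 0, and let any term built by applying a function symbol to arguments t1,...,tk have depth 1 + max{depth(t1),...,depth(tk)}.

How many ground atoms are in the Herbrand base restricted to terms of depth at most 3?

First count ground terms of depth ≤ 3.
Write N_k for the number of ground terms of depth ≤ k. A term of depth ≤ k is either a constant or a function symbol applied to arguments of depth ≤ k−1, so N_k = 2 + N_{k-1}.
N_0 = 2
N_1 = 2 + 2 = 4
N_2 = 2 + 4 = 6
N_3 = 2 + 6 = 8
So |H| = 8.
Each predicate of arity r yields |H|^r ground atoms (one per choice of an r-tuple from H):
  C: 8^3 = 512
Total ground atoms: 512.

512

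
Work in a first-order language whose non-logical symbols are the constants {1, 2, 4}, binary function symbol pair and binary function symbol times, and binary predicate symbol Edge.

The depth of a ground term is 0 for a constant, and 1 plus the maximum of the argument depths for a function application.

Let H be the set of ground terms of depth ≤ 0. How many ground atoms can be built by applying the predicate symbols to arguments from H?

First count ground terms of depth ≤ 0.
If N_k denotes the number of depth-≤k ground terms, the 3 constants give N_0 = 3, and each function symbol of arity r contributes N_{k-1}^r new terms at level k: N_k = 3 + N_{k-1}^2 + N_{k-1}^2.
N_0 = 3
Explicitly: 1, 2, 4.
So |H| = 3.
Ground atoms are formed by filling each argument slot of a predicate with a term from H, so an r-ary predicate gives |H|^r atoms:
  Edge: 3^2 = 9
Total ground atoms: 9.

9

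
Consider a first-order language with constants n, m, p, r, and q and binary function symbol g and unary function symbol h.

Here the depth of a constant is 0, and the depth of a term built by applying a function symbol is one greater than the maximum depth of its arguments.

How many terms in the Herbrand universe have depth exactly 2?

Count level by level. With function symbols g/2, h/1, the terms of depth ≤ k are the 5 constants together with each function applied to depth-≤(k−1) tuples, so N_k = 5 + N_{k-1}^2 + N_{k-1}.
N_0 = 5
N_1 = 5 + 5^2 + 5 = 35
N_2 = 5 + 35^2 + 35 = 1265
Terms of depth exactly 2: N_2 − N_1 = 1265 − 35 = 1230.

1230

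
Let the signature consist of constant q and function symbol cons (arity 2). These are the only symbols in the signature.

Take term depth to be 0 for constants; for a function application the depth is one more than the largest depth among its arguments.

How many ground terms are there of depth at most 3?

26

Count level by level. With function symbols cons/2, the terms of depth ≤ k are the 1 constant together with each function applied to depth-≤(k−1) tuples, so N_k = 1 + N_{k-1}^2.
N_0 = 1
N_1 = 1 + 1^2 = 2
N_2 = 1 + 2^2 = 5
N_3 = 1 + 5^2 = 26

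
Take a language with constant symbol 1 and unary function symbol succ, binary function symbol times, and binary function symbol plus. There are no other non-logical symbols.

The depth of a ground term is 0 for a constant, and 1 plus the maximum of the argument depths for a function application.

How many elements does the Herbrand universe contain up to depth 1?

Write N_k for the number of ground terms of depth ≤ k. A term of depth ≤ k is either a constant or a function symbol applied to arguments of depth ≤ k−1, so N_k = 1 + N_{k-1} + N_{k-1}^2 + N_{k-1}^2.
N_0 = 1
N_1 = 1 + 1 + 1^2 + 1^2 = 4

4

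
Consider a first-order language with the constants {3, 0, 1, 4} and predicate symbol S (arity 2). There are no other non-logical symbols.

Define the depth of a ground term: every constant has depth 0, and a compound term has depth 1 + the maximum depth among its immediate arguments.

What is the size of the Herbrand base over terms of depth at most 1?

First count ground terms of depth ≤ 1.
With no function symbols every ground term is a constant, so there are exactly 4 ground terms at every depth bound.
N_0 = 4
N_1 = 4
So |H| = 4.
Each predicate of arity r yields |H|^r ground atoms (one per choice of an r-tuple from H):
  S: 4^2 = 16
Total ground atoms: 16.

16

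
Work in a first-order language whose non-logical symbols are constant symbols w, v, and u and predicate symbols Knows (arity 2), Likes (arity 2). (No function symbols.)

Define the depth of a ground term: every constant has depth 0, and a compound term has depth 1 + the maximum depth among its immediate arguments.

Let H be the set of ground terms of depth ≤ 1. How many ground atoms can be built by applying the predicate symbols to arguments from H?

18

First count ground terms of depth ≤ 1.
With no function symbols every ground term is a constant, so there are exactly 3 ground terms at every depth bound.
N_0 = 3
N_1 = 3
Explicitly: w, v, u.
So |H| = 3.
For each predicate symbol, the number of ground atoms is |H| raised to its arity; summing:
  Knows: 3^2 = 9;  Likes: 3^2 = 9
Total ground atoms: 9 + 9 = 18.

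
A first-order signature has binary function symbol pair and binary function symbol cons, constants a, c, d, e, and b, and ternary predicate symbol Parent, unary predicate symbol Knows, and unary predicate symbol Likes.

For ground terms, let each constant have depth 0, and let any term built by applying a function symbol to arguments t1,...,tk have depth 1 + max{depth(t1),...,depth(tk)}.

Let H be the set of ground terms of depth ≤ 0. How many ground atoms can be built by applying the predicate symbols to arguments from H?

135

First count ground terms of depth ≤ 0.
Let N_k count ground terms of depth at most k. Each non-constant term of depth ≤ k is some function symbol applied to depth-≤(k−1) arguments, giving N_k = 5 + N_{k-1}^2 + N_{k-1}^2.
N_0 = 5
Explicitly: a, c, d, e, b.
So |H| = 5.
A ground atom is a predicate applied to a tuple of terms from H, so the count is the sum over predicates of |H|^arity:
  Parent: 5^3 = 125;  Knows: 5;  Likes: 5
Total ground atoms: 125 + 5 + 5 = 135.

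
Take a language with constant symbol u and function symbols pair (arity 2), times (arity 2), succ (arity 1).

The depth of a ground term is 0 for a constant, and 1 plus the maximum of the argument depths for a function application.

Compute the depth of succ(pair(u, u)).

2

depth(pair(u, u)) = 1 + max(0, 0) = 1
depth(succ(pair(u, u))) = 1 + depth(pair(u, u)) = 1 + 1 = 2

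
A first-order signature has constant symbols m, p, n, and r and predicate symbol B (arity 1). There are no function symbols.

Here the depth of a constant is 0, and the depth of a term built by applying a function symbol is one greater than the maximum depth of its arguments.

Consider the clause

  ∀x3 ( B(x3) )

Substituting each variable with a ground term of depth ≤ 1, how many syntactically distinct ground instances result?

Ground terms of depth ≤ 1:
  With no function symbols every ground term is a constant, so there are exactly 4 ground terms at every depth bound.
  N_0 = 4
  N_1 = 4
  Explicitly: m, p, n, r.
So there are 4 ground terms available for substitution.
The body mentions the single quantified variable x3; since ground terms form a free algebra, no two substitutions collapse to the same formula.
Number of ground instances = 4.

4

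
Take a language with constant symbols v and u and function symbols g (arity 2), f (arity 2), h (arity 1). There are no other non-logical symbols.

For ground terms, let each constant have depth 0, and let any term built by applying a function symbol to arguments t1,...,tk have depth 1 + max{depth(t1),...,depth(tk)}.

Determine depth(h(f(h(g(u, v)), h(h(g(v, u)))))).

5

depth(g(u, v)) = 1 + max(0, 0) = 1
depth(h(g(u, v))) = 1 + depth(g(u, v)) = 1 + 1 = 2
depth(g(v, u)) = 1 + max(0, 0) = 1
depth(h(g(v, u))) = 1 + depth(g(v, u)) = 1 + 1 = 2
depth(h(h(g(v, u)))) = 1 + depth(h(g(v, u))) = 1 + 2 = 3
depth(f(h(g(u, v)), h(h(g(v, u))))) = 1 + max(2, 3) = 4
depth(h(f(h(g(u, v)), h(h(g(v, u)))))) = 1 + depth(f(h(g(u, v)), h(h(g(v, u))))) = 1 + 4 = 5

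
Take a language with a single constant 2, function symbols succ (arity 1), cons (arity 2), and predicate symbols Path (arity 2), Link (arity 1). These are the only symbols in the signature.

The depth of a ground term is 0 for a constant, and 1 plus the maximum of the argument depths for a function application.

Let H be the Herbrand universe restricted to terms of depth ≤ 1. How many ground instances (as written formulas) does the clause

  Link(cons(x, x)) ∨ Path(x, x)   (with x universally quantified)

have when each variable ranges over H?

3

Ground terms of depth ≤ 1:
  Count level by level. With function symbols succ/1, cons/2, the terms of depth ≤ k are the 1 constant together with each function applied to depth-≤(k−1) tuples, so N_k = 1 + N_{k-1} + N_{k-1}^2.
  N_0 = 1
  N_1 = 1 + 1 + 1^2 = 3
So there are 3 ground terms available for substitution.
The clause has 1 distinct variable (x), which appears in the body. In the free term algebra distinct substitutions yield syntactically distinct ground instances.
Number of ground instances = 3.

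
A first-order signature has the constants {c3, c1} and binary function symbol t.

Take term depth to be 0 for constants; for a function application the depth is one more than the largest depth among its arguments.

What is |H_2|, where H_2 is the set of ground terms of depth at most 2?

Count level by level. With function symbols t/2, the terms of depth ≤ k are the 2 constants together with each function applied to depth-≤(k−1) tuples, so N_k = 2 + N_{k-1}^2.
N_0 = 2
N_1 = 2 + 2^2 = 6
N_2 = 2 + 6^2 = 38

38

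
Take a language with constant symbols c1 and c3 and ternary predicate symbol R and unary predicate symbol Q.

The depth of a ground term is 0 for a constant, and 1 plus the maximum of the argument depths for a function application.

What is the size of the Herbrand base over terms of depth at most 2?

10

First count ground terms of depth ≤ 2.
With no function symbols every ground term is a constant, so there are exactly 2 ground terms at every depth bound.
N_0 = 2
N_1 = 2
N_2 = 2
So |H| = 2.
Each predicate of arity r yields |H|^r ground atoms (one per choice of an r-tuple from H):
  R: 2^3 = 8;  Q: 2
Total ground atoms: 8 + 2 = 10.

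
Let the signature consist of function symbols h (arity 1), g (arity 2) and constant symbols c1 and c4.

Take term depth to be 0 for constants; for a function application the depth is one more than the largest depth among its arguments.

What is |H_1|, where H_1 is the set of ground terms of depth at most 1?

If N_k denotes the number of depth-≤k ground terms, the 2 constants give N_0 = 2, and each function symbol of arity r contributes N_{k-1}^r new terms at level k: N_k = 2 + N_{k-1} + N_{k-1}^2.
N_0 = 2
N_1 = 2 + 2 + 2^2 = 8
Explicitly: c1, c4, h(c1), h(c4), g(c1, c1), g(c1, c4), g(c4, c1), g(c4, c4).

8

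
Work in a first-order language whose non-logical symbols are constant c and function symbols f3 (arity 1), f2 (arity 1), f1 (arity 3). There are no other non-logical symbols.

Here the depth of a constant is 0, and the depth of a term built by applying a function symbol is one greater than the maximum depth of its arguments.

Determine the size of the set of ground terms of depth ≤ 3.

389164

Count level by level. With function symbols f3/1, f2/1, f1/3, the terms of depth ≤ k are the 1 constant together with each function applied to depth-≤(k−1) tuples, so N_k = 1 + N_{k-1} + N_{k-1} + N_{k-1}^3.
N_0 = 1
N_1 = 1 + 1 + 1 + 1^3 = 4
N_2 = 1 + 4 + 4 + 4^3 = 73
N_3 = 1 + 73 + 73 + 73^3 = 389164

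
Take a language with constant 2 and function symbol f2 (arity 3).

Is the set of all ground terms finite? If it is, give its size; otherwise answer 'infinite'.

The signature has at least one function symbol (f2, arity 3) and at least one constant (2).
Iterating f2 gives infinitely many distinct ground terms: 2, f2(2, 2, 2), f2(f2(2, 2, 2), f2(2, 2, 2), f2(2, 2, 2)), ...
So the Herbrand universe is infinite.

infinite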